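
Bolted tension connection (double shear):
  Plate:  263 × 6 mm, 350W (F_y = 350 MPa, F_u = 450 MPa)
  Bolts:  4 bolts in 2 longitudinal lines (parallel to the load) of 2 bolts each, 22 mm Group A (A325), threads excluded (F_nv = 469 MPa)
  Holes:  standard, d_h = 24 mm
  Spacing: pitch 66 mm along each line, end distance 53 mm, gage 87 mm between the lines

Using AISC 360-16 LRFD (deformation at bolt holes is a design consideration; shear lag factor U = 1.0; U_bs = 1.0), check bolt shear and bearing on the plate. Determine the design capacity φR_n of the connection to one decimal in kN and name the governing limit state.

Bolt shear: A_b = π(22)²/4 = 380.13 mm². φR_n = 0.75 × 469 × 380.13 × 4 × 2 = 1069.7 kN.
Bearing (6 mm plate, F_u = 450 MPa): end bolts L_c = 53 − 24/2 = 41, R_n = min(1.2×41×6×450, 2.4×22×6×450) = 132.84 kN/bolt; interior L_c = 66 − 24 = 42, R_n = 136.08 kN/bolt. φR_n = 0.75 × (2×132.84 + 2×136.08) = 403.4 kN.
Governing: min(1069.7, 403.4) = 403.4 kN → bearing.

403.4 kN (bearing governs)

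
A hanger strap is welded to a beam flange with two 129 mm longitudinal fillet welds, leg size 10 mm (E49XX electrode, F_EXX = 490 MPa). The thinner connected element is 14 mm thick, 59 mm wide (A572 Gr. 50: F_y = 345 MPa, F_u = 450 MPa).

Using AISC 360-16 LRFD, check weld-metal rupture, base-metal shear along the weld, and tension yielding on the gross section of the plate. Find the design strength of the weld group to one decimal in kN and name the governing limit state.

256.5 kN (gross-section yield governs)

Weld metal: throat = 0.707×10 = 7.07 mm, L = 2×129 = 258 mm. φR_n = 0.75 × 0.6 × 490 × 7.07 × 258 = 402.2 kN.
Base metal shear (14 mm plate): yield φR_n = 1.0×0.6×345×14×258 = 747.7 kN; rupture φR_n = 0.75×0.6×450×14×258 = 731.4 kN; take 731.4 kN (rupture).
Tension yield (gross): A_g = 59×14 = 826 mm². φR_n = 0.90 × 345 × 826 = 256.5 kN.
Governing: min(402.2, 731.4, 256.5) = 256.5 kN → gross-section yield.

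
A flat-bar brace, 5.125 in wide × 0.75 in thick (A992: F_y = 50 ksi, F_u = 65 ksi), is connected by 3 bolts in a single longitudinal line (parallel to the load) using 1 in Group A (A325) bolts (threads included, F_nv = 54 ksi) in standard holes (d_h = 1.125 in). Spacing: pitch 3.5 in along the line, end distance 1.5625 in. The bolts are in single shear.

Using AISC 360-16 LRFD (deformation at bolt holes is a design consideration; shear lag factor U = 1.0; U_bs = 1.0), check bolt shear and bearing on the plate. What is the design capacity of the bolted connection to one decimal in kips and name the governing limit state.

Bolt shear: A_b = π(1)²/4 = 0.7854 in². φR_n = 0.75 × 54 × 0.7854 × 3 × 1 = 95.4 kips.
Bearing (0.75 in plate, F_u = 65 ksi): end bolts L_c = 1.5625 − 1.125/2 = 1, R_n = min(1.2×1×0.75×65, 2.4×1×0.75×65) = 58.5 kips/bolt; interior L_c = 3.5 − 1.125 = 2.375, R_n = 117 kips/bolt. φR_n = 0.75 × (1×58.5 + 2×117) = 219.4 kips.
Governing: min(95.4, 219.4) = 95.4 kips → bolt shear.

95.4 kips (bolt shear governs)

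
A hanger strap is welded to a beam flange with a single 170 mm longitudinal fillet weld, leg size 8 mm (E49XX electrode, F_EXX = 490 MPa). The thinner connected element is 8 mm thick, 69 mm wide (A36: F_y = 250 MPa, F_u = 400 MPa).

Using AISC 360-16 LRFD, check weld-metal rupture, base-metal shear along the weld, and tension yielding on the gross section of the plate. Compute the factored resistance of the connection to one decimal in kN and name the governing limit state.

Weld metal: throat = 0.707×8 = 5.656 mm, L = 170 mm. φR_n = 0.75 × 0.6 × 490 × 5.656 × 170 = 212.0 kN.
Base metal shear (8 mm plate): yield φR_n = 1.0×0.6×250×8×170 = 204.0 kN; rupture φR_n = 0.75×0.6×400×8×170 = 244.8 kN; take 204.0 kN (yield).
Tension yield (gross): A_g = 69×8 = 552 mm². φR_n = 0.90 × 250 × 552 = 124.2 kN.
Governing: min(212.0, 204.0, 124.2) = 124.2 kN → gross-section yield.

124.2 kN (gross-section yield governs)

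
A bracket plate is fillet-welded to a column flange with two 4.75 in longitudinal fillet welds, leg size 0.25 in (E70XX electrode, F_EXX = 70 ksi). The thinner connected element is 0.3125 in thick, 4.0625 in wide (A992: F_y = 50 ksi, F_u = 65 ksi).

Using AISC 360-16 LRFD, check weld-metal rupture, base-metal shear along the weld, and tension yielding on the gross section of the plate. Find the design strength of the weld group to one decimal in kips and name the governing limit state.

Weld metal: throat = 0.707×0.25 = 0.17675 in, L = 2×4.75 = 9.5 in. φR_n = 0.75 × 0.6 × 70 × 0.17675 × 9.5 = 52.9 kips.
Base metal shear (0.3125 in plate): yield φR_n = 1.0×0.6×50×0.3125×9.5 = 89.1 kips; rupture φR_n = 0.75×0.6×65×0.3125×9.5 = 86.8 kips; take 86.8 kips (rupture).
Tension yield (gross): A_g = 4.0625×0.3125 = 1.2695 in². φR_n = 0.90 × 50 × 1.2695 = 57.1 kips.
Governing: min(52.9, 86.8, 57.1) = 52.9 kips → weld metal.

52.9 kips (weld metal governs)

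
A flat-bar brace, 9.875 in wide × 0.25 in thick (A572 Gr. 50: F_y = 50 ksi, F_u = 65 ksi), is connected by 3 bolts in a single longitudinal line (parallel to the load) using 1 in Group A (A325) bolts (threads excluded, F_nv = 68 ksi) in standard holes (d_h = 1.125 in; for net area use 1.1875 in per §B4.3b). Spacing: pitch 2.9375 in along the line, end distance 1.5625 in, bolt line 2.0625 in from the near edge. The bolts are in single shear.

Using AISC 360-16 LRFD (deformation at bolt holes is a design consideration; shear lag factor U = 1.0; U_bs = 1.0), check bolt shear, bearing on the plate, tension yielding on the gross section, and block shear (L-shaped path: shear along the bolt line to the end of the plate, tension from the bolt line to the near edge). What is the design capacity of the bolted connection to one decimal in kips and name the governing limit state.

Bolt shear: A_b = π(1)²/4 = 0.7854 in². φR_n = 0.75 × 68 × 0.7854 × 3 × 1 = 120.2 kips.
Bearing (0.25 in plate, F_u = 65 ksi): end bolts L_c = 1.5625 − 1.125/2 = 1, R_n = min(1.2×1×0.25×65, 2.4×1×0.25×65) = 19.5 kips/bolt; interior L_c = 2.9375 − 1.125 = 1.8125, R_n = 35.344 kips/bolt. φR_n = 0.75 × (1×19.5 + 2×35.344) = 67.6 kips.
Tension yield (gross): A_g = 9.875×0.25 = 2.4688 in². φR_n = 0.90 × 50 × 2.4688 = 111.1 kips.
Block shear: shear path 1×[1.5625+2×2.9375] = 1×7.4375 in, A_gv = 1.8594, A_nv = 1×(7.4375 − 2.5×1.1875)×0.25 = 1.1172 in²; tension to near edge: (2.0625 − 0.5×1.1875)×0.25 = 0.36719 in². R_n = min(0.6×65×1.1172, 0.6×50×1.8594) + 1.0×65×0.36719 = min(43.571, 55.782) + 23.867 = 67.438 kips. φR_n = 0.75 × 67.438 = 50.6 kips.
Governing: min(120.2, 67.6, 111.1, 50.6) = 50.6 kips → block shear.

50.6 kips (block shear governs)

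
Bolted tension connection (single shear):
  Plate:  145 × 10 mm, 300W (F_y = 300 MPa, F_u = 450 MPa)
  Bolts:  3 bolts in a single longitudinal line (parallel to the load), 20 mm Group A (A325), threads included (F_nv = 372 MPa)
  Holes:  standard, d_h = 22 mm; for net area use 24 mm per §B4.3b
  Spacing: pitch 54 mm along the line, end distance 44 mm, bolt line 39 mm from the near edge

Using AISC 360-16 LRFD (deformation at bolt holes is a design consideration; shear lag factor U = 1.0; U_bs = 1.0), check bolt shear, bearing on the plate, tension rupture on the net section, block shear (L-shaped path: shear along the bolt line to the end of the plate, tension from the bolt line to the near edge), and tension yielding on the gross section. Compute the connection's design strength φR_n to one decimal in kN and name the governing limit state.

263.0 kN (bolt shear governs)

Bolt shear: A_b = π(20)²/4 = 314.16 mm². φR_n = 0.75 × 372 × 314.16 × 3 × 1 = 263.0 kN.
Bearing (10 mm plate, F_u = 450 MPa): end bolts L_c = 44 − 22/2 = 33, R_n = min(1.2×33×10×450, 2.4×20×10×450) = 178.2 kN/bolt; interior L_c = 54 − 22 = 32, R_n = 172.8 kN/bolt. φR_n = 0.75 × (1×178.2 + 2×172.8) = 392.9 kN.
Tension rupture (net): A_n = (145 − 1×24)×10 = 1210 mm² (U = 1.0, A_e = A_n). φR_n = 0.75 × 450 × 1210 = 408.4 kN.
Block shear: shear path 1×[44+2×54] = 1×152 mm, A_gv = 1520, A_nv = 1×(152 − 2.5×24)×10 = 920 mm²; tension to near edge: (39 − 0.5×24)×10 = 270 mm². R_n = min(0.6×450×920, 0.6×300×1520) + 1.0×450×270 = min(248.4, 273.6) + 121.5 = 369.9 kN. φR_n = 0.75 × 369.9 = 277.4 kN.
Tension yield (gross): A_g = 145×10 = 1450 mm². φR_n = 0.90 × 300 × 1450 = 391.5 kN.
Governing: min(263.0, 392.9, 408.4, 277.4, 391.5) = 263.0 kN → bolt shear.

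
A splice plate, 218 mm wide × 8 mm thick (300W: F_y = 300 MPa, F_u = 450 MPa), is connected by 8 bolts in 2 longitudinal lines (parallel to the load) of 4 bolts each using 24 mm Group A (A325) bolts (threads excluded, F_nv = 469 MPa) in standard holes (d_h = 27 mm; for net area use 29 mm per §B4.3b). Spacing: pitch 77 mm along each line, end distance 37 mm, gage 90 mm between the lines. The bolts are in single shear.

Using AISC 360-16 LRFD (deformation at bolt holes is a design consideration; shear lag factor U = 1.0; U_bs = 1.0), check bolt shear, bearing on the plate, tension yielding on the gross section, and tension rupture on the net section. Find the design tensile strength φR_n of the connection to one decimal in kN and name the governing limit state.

432.0 kN (net-section rupture governs)

Bolt shear: A_b = π(24)²/4 = 452.39 mm². φR_n = 0.75 × 469 × 452.39 × 8 × 1 = 1273.0 kN.
Bearing (8 mm plate, F_u = 450 MPa): end bolts L_c = 37 − 27/2 = 23.5, R_n = min(1.2×23.5×8×450, 2.4×24×8×450) = 101.52 kN/bolt; interior L_c = 77 − 27 = 50, R_n = 207.36 kN/bolt. φR_n = 0.75 × (2×101.52 + 6×207.36) = 1085.4 kN.
Tension yield (gross): A_g = 218×8 = 1744 mm². φR_n = 0.90 × 300 × 1744 = 470.9 kN.
Tension rupture (net): A_n = (218 − 2×29)×8 = 1280 mm² (U = 1.0, A_e = A_n). φR_n = 0.75 × 450 × 1280 = 432.0 kN.
Governing: min(1273.0, 1085.4, 470.9, 432.0) = 432.0 kN → net-section rupture.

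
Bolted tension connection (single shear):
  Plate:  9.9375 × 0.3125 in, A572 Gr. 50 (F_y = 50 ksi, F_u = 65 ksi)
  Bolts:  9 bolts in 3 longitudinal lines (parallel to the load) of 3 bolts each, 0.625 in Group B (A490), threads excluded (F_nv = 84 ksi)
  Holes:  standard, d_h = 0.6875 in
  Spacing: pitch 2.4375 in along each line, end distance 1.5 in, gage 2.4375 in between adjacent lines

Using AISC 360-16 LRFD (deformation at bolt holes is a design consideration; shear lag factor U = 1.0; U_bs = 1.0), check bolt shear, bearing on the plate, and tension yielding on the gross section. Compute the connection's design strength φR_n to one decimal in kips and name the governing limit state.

Bolt shear: A_b = π(0.625)²/4 = 0.3068 in². φR_n = 0.75 × 84 × 0.3068 × 9 × 1 = 174.0 kips.
Bearing (0.3125 in plate, F_u = 65 ksi): end bolts L_c = 1.5 − 0.6875/2 = 1.15625, R_n = min(1.2×1.15625×0.3125×65, 2.4×0.625×0.3125×65) = 28.184 kips/bolt; interior L_c = 2.4375 − 0.6875 = 1.75, R_n = 30.469 kips/bolt. φR_n = 0.75 × (3×28.184 + 6×30.469) = 200.5 kips.
Tension yield (gross): A_g = 9.9375×0.3125 = 3.1055 in². φR_n = 0.90 × 50 × 3.1055 = 139.7 kips.
Governing: min(174.0, 200.5, 139.7) = 139.7 kips → gross-section yield.

139.7 kips (gross-section yield governs)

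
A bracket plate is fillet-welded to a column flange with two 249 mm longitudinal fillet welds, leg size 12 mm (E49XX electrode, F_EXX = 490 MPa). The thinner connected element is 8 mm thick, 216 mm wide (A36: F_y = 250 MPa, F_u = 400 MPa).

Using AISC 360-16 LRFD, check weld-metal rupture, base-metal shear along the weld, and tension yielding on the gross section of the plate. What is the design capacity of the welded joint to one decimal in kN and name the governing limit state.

Weld metal: throat = 0.707×12 = 8.484 mm, L = 2×249 = 498 mm. φR_n = 0.75 × 0.6 × 490 × 8.484 × 498 = 931.6 kN.
Base metal shear (8 mm plate): yield φR_n = 1.0×0.6×250×8×498 = 597.6 kN; rupture φR_n = 0.75×0.6×400×8×498 = 717.1 kN; take 597.6 kN (yield).
Tension yield (gross): A_g = 216×8 = 1728 mm². φR_n = 0.90 × 250 × 1728 = 388.8 kN.
Governing: min(931.6, 597.6, 388.8) = 388.8 kN → gross-section yield.

388.8 kN (gross-section yield governs)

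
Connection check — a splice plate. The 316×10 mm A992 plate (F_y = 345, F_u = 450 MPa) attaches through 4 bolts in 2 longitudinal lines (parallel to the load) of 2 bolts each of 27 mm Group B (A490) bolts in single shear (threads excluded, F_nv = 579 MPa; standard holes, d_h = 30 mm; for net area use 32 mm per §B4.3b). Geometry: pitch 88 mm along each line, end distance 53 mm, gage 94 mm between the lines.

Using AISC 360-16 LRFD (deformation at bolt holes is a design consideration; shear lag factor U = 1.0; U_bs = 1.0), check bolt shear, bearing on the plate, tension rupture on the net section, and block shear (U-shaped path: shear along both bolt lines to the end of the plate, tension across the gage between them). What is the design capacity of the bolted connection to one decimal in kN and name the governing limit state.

Bolt shear: A_b = π(27)²/4 = 572.56 mm². φR_n = 0.75 × 579 × 572.56 × 4 × 1 = 994.5 kN.
Bearing (10 mm plate, F_u = 450 MPa): end bolts L_c = 53 − 30/2 = 38, R_n = min(1.2×38×10×450, 2.4×27×10×450) = 205.2 kN/bolt; interior L_c = 88 − 30 = 58, R_n = 291.6 kN/bolt. φR_n = 0.75 × (2×205.2 + 2×291.6) = 745.2 kN.
Tension rupture (net): A_n = (316 − 2×32)×10 = 2520 mm² (U = 1.0, A_e = A_n). φR_n = 0.75 × 450 × 2520 = 850.5 kN.
Block shear: shear path 2×[53+1×88] = 2×141 mm, A_gv = 2820, A_nv = 2×(141 − 1.5×32)×10 = 1860 mm²; tension across gage: (94 − 1×32)×10 = 620 mm². R_n = min(0.6×450×1860, 0.6×345×2820) + 1.0×450×620 = min(502.2, 583.74) + 279 = 781.2 kN. φR_n = 0.75 × 781.2 = 585.9 kN.
Governing: min(994.5, 745.2, 850.5, 585.9) = 585.9 kN → block shear.

585.9 kN (block shear governs)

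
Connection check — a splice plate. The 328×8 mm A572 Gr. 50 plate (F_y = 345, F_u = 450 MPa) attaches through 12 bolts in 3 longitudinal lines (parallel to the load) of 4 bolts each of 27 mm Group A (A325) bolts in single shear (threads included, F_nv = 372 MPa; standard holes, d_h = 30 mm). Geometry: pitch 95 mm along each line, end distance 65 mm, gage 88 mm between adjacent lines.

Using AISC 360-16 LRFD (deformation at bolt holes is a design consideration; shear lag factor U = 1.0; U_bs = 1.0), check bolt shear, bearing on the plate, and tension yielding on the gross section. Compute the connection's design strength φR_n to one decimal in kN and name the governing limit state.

814.8 kN (gross-section yield governs)

Bolt shear: A_b = π(27)²/4 = 572.56 mm². φR_n = 0.75 × 372 × 572.56 × 12 × 1 = 1916.9 kN.
Bearing (8 mm plate, F_u = 450 MPa): end bolts L_c = 65 − 30/2 = 50, R_n = min(1.2×50×8×450, 2.4×27×8×450) = 216 kN/bolt; interior L_c = 95 − 30 = 65, R_n = 233.28 kN/bolt. φR_n = 0.75 × (3×216 + 9×233.28) = 2060.6 kN.
Tension yield (gross): A_g = 328×8 = 2624 mm². φR_n = 0.90 × 345 × 2624 = 814.8 kN.
Governing: min(1916.9, 2060.6, 814.8) = 814.8 kN → gross-section yield.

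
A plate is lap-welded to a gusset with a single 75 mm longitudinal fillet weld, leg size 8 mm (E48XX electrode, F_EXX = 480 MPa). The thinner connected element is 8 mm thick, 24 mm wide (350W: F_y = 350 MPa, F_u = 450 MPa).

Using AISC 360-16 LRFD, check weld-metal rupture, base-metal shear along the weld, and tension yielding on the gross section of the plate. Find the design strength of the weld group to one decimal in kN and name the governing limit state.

60.5 kN (gross-section yield governs)

Weld metal: throat = 0.707×8 = 5.656 mm, L = 75 mm. φR_n = 0.75 × 0.6 × 480 × 5.656 × 75 = 91.6 kN.
Base metal shear (8 mm plate): yield φR_n = 1.0×0.6×350×8×75 = 126.0 kN; rupture φR_n = 0.75×0.6×450×8×75 = 121.5 kN; take 121.5 kN (rupture).
Tension yield (gross): A_g = 24×8 = 192 mm². φR_n = 0.90 × 350 × 192 = 60.5 kN.
Governing: min(91.6, 121.5, 60.5) = 60.5 kN → gross-section yield.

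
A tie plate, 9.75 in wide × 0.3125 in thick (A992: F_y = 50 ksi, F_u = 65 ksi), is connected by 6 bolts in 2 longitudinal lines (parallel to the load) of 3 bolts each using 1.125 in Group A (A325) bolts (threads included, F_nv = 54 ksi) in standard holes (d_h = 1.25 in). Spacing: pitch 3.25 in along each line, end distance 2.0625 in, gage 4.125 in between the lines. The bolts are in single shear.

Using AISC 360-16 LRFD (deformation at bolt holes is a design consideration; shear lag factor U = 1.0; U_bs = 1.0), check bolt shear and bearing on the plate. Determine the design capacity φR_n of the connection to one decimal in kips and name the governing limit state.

Bolt shear: A_b = π(1.125)²/4 = 0.99402 in². φR_n = 0.75 × 54 × 0.99402 × 6 × 1 = 241.5 kips.
Bearing (0.3125 in plate, F_u = 65 ksi): end bolts L_c = 2.0625 − 1.25/2 = 1.4375, R_n = min(1.2×1.4375×0.3125×65, 2.4×1.125×0.3125×65) = 35.039 kips/bolt; interior L_c = 3.25 − 1.25 = 2, R_n = 48.75 kips/bolt. φR_n = 0.75 × (2×35.039 + 4×48.75) = 198.8 kips.
Governing: min(241.5, 198.8) = 198.8 kips → bearing.

198.8 kips (bearing governs)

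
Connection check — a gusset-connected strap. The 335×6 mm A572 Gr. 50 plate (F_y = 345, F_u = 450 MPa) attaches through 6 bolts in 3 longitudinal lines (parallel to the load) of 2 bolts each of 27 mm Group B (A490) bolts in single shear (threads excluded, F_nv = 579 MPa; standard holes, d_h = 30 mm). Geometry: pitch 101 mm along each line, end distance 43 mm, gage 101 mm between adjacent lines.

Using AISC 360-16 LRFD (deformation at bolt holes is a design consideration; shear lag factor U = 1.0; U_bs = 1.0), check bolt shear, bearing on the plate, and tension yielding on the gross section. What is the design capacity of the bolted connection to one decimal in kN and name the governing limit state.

597.8 kN (bearing governs)

Bolt shear: A_b = π(27)²/4 = 572.56 mm². φR_n = 0.75 × 579 × 572.56 × 6 × 1 = 1491.8 kN.
Bearing (6 mm plate, F_u = 450 MPa): end bolts L_c = 43 − 30/2 = 28, R_n = min(1.2×28×6×450, 2.4×27×6×450) = 90.72 kN/bolt; interior L_c = 101 − 30 = 71, R_n = 174.96 kN/bolt. φR_n = 0.75 × (3×90.72 + 3×174.96) = 597.8 kN.
Tension yield (gross): A_g = 335×6 = 2010 mm². φR_n = 0.90 × 345 × 2010 = 624.1 kN.
Governing: min(1491.8, 597.8, 624.1) = 597.8 kN → bearing.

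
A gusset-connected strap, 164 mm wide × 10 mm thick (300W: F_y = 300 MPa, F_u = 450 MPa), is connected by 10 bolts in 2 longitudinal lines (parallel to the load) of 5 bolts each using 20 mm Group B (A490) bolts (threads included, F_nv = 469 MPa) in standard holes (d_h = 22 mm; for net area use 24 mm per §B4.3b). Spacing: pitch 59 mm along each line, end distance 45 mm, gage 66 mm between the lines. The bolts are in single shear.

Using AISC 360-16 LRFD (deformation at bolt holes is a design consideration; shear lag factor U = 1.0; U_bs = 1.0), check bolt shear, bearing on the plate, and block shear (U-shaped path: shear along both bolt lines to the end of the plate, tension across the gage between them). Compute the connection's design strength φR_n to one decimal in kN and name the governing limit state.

842.4 kN (block shear governs)

Bolt shear: A_b = π(20)²/4 = 314.16 mm². φR_n = 0.75 × 469 × 314.16 × 10 × 1 = 1105.1 kN.
Bearing (10 mm plate, F_u = 450 MPa): end bolts L_c = 45 − 22/2 = 34, R_n = min(1.2×34×10×450, 2.4×20×10×450) = 183.6 kN/bolt; interior L_c = 59 − 22 = 37, R_n = 199.8 kN/bolt. φR_n = 0.75 × (2×183.6 + 8×199.8) = 1474.2 kN.
Block shear: shear path 2×[45+4×59] = 2×281 mm, A_gv = 5620, A_nv = 2×(281 − 4.5×24)×10 = 3460 mm²; tension across gage: (66 − 1×24)×10 = 420 mm². R_n = min(0.6×450×3460, 0.6×300×5620) + 1.0×450×420 = min(934.2, 1011.6) + 189 = 1123.2 kN. φR_n = 0.75 × 1123.2 = 842.4 kN.
Governing: min(1105.1, 1474.2, 842.4) = 842.4 kN → block shear.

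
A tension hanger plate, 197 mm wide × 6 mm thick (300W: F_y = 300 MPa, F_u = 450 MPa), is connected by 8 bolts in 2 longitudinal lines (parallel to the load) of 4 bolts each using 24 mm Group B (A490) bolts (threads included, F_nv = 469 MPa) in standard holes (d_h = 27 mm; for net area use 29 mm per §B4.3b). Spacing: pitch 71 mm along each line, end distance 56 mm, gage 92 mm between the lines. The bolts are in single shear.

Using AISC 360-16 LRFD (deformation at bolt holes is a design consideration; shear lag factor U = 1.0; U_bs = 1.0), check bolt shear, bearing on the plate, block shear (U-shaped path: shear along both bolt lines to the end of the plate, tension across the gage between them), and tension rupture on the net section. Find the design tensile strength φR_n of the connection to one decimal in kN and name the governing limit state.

281.5 kN (net-section rupture governs)

Bolt shear: A_b = π(24)²/4 = 452.39 mm². φR_n = 0.75 × 469 × 452.39 × 8 × 1 = 1273.0 kN.
Bearing (6 mm plate, F_u = 450 MPa): end bolts L_c = 56 − 27/2 = 42.5, R_n = min(1.2×42.5×6×450, 2.4×24×6×450) = 137.7 kN/bolt; interior L_c = 71 − 27 = 44, R_n = 142.56 kN/bolt. φR_n = 0.75 × (2×137.7 + 6×142.56) = 848.1 kN.
Block shear: shear path 2×[56+3×71] = 2×269 mm, A_gv = 3228, A_nv = 2×(269 − 3.5×29)×6 = 2010 mm²; tension across gage: (92 − 1×29)×6 = 378 mm². R_n = min(0.6×450×2010, 0.6×300×3228) + 1.0×450×378 = min(542.7, 581.04) + 170.1 = 712.8 kN. φR_n = 0.75 × 712.8 = 534.6 kN.
Tension rupture (net): A_n = (197 − 2×29)×6 = 834 mm² (U = 1.0, A_e = A_n). φR_n = 0.75 × 450 × 834 = 281.5 kN.
Governing: min(1273.0, 848.1, 534.6, 281.5) = 281.5 kN → net-section rupture.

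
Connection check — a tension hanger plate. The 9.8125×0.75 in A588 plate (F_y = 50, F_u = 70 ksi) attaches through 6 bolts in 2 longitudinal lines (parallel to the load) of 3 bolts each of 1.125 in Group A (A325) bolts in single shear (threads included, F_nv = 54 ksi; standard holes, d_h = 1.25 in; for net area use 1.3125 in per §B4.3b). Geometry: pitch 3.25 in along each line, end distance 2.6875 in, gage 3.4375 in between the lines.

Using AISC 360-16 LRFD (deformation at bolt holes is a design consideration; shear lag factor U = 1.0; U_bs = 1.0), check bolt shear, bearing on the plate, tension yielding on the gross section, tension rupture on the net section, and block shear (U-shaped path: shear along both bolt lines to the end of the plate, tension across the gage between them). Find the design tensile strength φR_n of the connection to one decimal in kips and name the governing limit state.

241.5 kips (bolt shear governs)

Bolt shear: A_b = π(1.125)²/4 = 0.99402 in². φR_n = 0.75 × 54 × 0.99402 × 6 × 1 = 241.5 kips.
Bearing (0.75 in plate, F_u = 70 ksi): end bolts L_c = 2.6875 − 1.25/2 = 2.0625, R_n = min(1.2×2.0625×0.75×70, 2.4×1.125×0.75×70) = 129.94 kips/bolt; interior L_c = 3.25 − 1.25 = 2, R_n = 126 kips/bolt. φR_n = 0.75 × (2×129.94 + 4×126) = 572.9 kips.
Tension yield (gross): A_g = 9.8125×0.75 = 7.3594 in². φR_n = 0.90 × 50 × 7.3594 = 331.2 kips.
Tension rupture (net): A_n = (9.8125 − 2×1.3125)×0.75 = 5.3906 in² (U = 1.0, A_e = A_n). φR_n = 0.75 × 70 × 5.3906 = 283.0 kips.
Block shear: shear path 2×[2.6875+2×3.25] = 2×9.1875 in, A_gv = 13.781, A_nv = 2×(9.1875 − 2.5×1.3125)×0.75 = 8.8594 in²; tension across gage: (3.4375 − 1×1.3125)×0.75 = 1.5938 in². R_n = min(0.6×70×8.8594, 0.6×50×13.781) + 1.0×70×1.5938 = min(372.09, 413.43) + 111.57 = 483.66 kips. φR_n = 0.75 × 483.66 = 362.7 kips.
Governing: min(241.5, 572.9, 331.2, 283.0, 362.7) = 241.5 kips → bolt shear.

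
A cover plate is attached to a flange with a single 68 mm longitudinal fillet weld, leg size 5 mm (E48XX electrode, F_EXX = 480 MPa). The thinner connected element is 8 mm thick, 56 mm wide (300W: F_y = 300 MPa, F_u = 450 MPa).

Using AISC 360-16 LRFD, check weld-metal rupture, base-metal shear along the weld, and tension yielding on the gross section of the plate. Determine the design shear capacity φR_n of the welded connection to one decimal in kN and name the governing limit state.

Weld metal: throat = 0.707×5 = 3.535 mm, L = 68 mm. φR_n = 0.75 × 0.6 × 480 × 3.535 × 68 = 51.9 kN.
Base metal shear (8 mm plate): yield φR_n = 1.0×0.6×300×8×68 = 97.9 kN; rupture φR_n = 0.75×0.6×450×8×68 = 110.2 kN; take 97.9 kN (yield).
Tension yield (gross): A_g = 56×8 = 448 mm². φR_n = 0.90 × 300 × 448 = 121.0 kN.
Governing: min(51.9, 97.9, 121.0) = 51.9 kN → weld metal.

51.9 kN (weld metal governs)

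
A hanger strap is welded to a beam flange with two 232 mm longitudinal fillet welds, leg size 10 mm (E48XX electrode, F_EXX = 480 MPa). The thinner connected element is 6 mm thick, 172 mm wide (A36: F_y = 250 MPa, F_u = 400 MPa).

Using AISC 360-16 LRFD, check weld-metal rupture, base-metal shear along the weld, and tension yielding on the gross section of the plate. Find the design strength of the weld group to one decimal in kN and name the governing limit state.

Weld metal: throat = 0.707×10 = 7.07 mm, L = 2×232 = 464 mm. φR_n = 0.75 × 0.6 × 480 × 7.07 × 464 = 708.6 kN.
Base metal shear (6 mm plate): yield φR_n = 1.0×0.6×250×6×464 = 417.6 kN; rupture φR_n = 0.75×0.6×400×6×464 = 501.1 kN; take 417.6 kN (yield).
Tension yield (gross): A_g = 172×6 = 1032 mm². φR_n = 0.90 × 250 × 1032 = 232.2 kN.
Governing: min(708.6, 417.6, 232.2) = 232.2 kN → gross-section yield.

232.2 kN (gross-section yield governs)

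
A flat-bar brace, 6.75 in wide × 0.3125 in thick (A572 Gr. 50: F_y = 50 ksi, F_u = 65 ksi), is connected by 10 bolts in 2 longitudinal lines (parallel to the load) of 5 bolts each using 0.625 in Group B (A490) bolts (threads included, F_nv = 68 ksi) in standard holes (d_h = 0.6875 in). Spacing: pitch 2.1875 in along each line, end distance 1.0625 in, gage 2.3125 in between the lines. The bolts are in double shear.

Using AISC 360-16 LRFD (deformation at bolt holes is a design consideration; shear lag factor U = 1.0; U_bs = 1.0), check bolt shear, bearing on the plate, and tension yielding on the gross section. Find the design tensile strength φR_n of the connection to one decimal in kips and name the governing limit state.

Bolt shear: A_b = π(0.625)²/4 = 0.3068 in². φR_n = 0.75 × 68 × 0.3068 × 10 × 2 = 312.9 kips.
Bearing (0.3125 in plate, F_u = 65 ksi): end bolts L_c = 1.0625 − 0.6875/2 = 0.71875, R_n = min(1.2×0.71875×0.3125×65, 2.4×0.625×0.3125×65) = 17.52 kips/bolt; interior L_c = 2.1875 − 0.6875 = 1.5, R_n = 30.469 kips/bolt. φR_n = 0.75 × (2×17.52 + 8×30.469) = 209.1 kips.
Tension yield (gross): A_g = 6.75×0.3125 = 2.1094 in². φR_n = 0.90 × 50 × 2.1094 = 94.9 kips.
Governing: min(312.9, 209.1, 94.9) = 94.9 kips → gross-section yield.

94.9 kips (gross-section yield governs)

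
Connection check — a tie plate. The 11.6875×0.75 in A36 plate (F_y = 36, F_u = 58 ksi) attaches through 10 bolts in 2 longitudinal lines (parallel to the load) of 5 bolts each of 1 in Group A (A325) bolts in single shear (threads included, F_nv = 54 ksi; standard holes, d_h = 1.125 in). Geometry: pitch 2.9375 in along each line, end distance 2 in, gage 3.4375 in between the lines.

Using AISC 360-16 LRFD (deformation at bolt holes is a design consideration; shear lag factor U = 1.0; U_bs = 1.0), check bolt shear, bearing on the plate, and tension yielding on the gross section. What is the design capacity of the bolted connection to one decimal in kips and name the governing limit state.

Bolt shear: A_b = π(1)²/4 = 0.7854 in². φR_n = 0.75 × 54 × 0.7854 × 10 × 1 = 318.1 kips.
Bearing (0.75 in plate, F_u = 58 ksi): end bolts L_c = 2 − 1.125/2 = 1.4375, R_n = min(1.2×1.4375×0.75×58, 2.4×1×0.75×58) = 75.038 kips/bolt; interior L_c = 2.9375 − 1.125 = 1.8125, R_n = 94.613 kips/bolt. φR_n = 0.75 × (2×75.038 + 8×94.613) = 680.2 kips.
Tension yield (gross): A_g = 11.6875×0.75 = 8.7656 in². φR_n = 0.90 × 36 × 8.7656 = 284.0 kips.
Governing: min(318.1, 680.2, 284.0) = 284.0 kips → gross-section yield.

284.0 kips (gross-section yield governs)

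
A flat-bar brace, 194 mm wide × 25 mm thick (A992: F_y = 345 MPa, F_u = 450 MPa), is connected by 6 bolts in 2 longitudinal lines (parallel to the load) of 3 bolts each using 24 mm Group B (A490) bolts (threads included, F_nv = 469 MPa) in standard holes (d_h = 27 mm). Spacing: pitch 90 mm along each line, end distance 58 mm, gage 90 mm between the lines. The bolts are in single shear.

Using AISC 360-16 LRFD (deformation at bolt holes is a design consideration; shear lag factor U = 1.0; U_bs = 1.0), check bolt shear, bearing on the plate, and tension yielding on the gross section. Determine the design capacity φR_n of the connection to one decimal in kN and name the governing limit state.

954.8 kN (bolt shear governs)

Bolt shear: A_b = π(24)²/4 = 452.39 mm². φR_n = 0.75 × 469 × 452.39 × 6 × 1 = 954.8 kN.
Bearing (25 mm plate, F_u = 450 MPa): end bolts L_c = 58 − 27/2 = 44.5, R_n = min(1.2×44.5×25×450, 2.4×24×25×450) = 600.75 kN/bolt; interior L_c = 90 − 27 = 63, R_n = 648 kN/bolt. φR_n = 0.75 × (2×600.75 + 4×648) = 2845.1 kN.
Tension yield (gross): A_g = 194×25 = 4850 mm². φR_n = 0.90 × 345 × 4850 = 1505.9 kN.
Governing: min(954.8, 2845.1, 1505.9) = 954.8 kN → bolt shear.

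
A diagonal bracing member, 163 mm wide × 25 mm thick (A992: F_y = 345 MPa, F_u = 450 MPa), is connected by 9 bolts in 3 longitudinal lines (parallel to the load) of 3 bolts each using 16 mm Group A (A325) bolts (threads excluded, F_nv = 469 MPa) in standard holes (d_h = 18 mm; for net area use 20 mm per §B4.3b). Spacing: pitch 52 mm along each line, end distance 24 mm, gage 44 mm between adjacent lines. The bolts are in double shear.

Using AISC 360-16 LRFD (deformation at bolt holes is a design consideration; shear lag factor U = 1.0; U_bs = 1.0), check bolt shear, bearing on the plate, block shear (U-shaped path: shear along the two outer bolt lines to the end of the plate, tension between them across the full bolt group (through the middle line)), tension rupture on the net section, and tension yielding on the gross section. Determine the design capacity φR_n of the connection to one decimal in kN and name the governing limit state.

Bolt shear: A_b = π(16)²/4 = 201.06 mm². φR_n = 0.75 × 469 × 201.06 × 9 × 2 = 1273.0 kN.
Bearing (25 mm plate, F_u = 450 MPa): end bolts L_c = 24 − 18/2 = 15, R_n = min(1.2×15×25×450, 2.4×16×25×450) = 202.5 kN/bolt; interior L_c = 52 − 18 = 34, R_n = 432 kN/bolt. φR_n = 0.75 × (3×202.5 + 6×432) = 2399.6 kN.
Block shear: shear path 2×[24+2×52] = 2×128 mm, A_gv = 6400, A_nv = 2×(128 − 2.5×20)×25 = 3900 mm²; tension across gage: (88 − 2×20)×25 = 1200 mm². R_n = min(0.6×450×3900, 0.6×345×6400) + 1.0×450×1200 = min(1053, 1324.8) + 540 = 1593 kN. φR_n = 0.75 × 1593 = 1194.8 kN.
Tension rupture (net): A_n = (163 − 3×20)×25 = 2575 mm² (U = 1.0, A_e = A_n). φR_n = 0.75 × 450 × 2575 = 869.1 kN.
Tension yield (gross): A_g = 163×25 = 4075 mm². φR_n = 0.90 × 345 × 4075 = 1265.3 kN.
Governing: min(1273.0, 2399.6, 1194.8, 869.1, 1265.3) = 869.1 kN → net-section rupture.

869.1 kN (net-section rupture governs)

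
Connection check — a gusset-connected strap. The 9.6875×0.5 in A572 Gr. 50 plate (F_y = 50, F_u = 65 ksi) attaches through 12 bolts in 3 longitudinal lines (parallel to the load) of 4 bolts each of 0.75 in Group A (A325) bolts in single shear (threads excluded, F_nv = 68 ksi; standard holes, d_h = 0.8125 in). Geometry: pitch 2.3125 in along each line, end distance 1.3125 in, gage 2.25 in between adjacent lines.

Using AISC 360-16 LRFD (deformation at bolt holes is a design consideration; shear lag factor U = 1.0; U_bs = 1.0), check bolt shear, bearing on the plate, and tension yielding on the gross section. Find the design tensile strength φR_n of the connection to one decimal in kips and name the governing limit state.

Bolt shear: A_b = π(0.75)²/4 = 0.44179 in². φR_n = 0.75 × 68 × 0.44179 × 12 × 1 = 270.4 kips.
Bearing (0.5 in plate, F_u = 65 ksi): end bolts L_c = 1.3125 − 0.8125/2 = 0.90625, R_n = min(1.2×0.90625×0.5×65, 2.4×0.75×0.5×65) = 35.344 kips/bolt; interior L_c = 2.3125 − 0.8125 = 1.5, R_n = 58.5 kips/bolt. φR_n = 0.75 × (3×35.344 + 9×58.5) = 474.4 kips.
Tension yield (gross): A_g = 9.6875×0.5 = 4.8438 in². φR_n = 0.90 × 50 × 4.8438 = 218.0 kips.
Governing: min(270.4, 474.4, 218.0) = 218.0 kips → gross-section yield.

218.0 kips (gross-section yield governs)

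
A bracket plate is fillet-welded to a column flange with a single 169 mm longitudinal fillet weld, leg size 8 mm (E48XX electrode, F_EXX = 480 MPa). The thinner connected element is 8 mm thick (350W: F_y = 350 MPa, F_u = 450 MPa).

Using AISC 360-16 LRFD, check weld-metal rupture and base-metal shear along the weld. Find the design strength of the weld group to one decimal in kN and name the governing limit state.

206.5 kN (weld metal governs)

Weld metal: throat = 0.707×8 = 5.656 mm, L = 169 mm. φR_n = 0.75 × 0.6 × 480 × 5.656 × 169 = 206.5 kN.
Base metal shear (8 mm plate): yield φR_n = 1.0×0.6×350×8×169 = 283.9 kN; rupture φR_n = 0.75×0.6×450×8×169 = 273.8 kN; take 273.8 kN (rupture).
Governing: min(206.5, 273.8) = 206.5 kN → weld metal.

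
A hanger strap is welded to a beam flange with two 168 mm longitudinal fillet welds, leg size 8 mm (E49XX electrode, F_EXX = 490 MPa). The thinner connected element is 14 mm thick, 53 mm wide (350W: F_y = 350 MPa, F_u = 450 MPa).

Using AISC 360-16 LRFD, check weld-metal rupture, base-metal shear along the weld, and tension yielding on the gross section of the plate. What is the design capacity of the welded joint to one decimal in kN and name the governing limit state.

Weld metal: throat = 0.707×8 = 5.656 mm, L = 2×168 = 336 mm. φR_n = 0.75 × 0.6 × 490 × 5.656 × 336 = 419.0 kN.
Base metal shear (14 mm plate): yield φR_n = 1.0×0.6×350×14×336 = 987.8 kN; rupture φR_n = 0.75×0.6×450×14×336 = 952.6 kN; take 952.6 kN (rupture).
Tension yield (gross): A_g = 53×14 = 742 mm². φR_n = 0.90 × 350 × 742 = 233.7 kN.
Governing: min(419.0, 952.6, 233.7) = 233.7 kN → gross-section yield.

233.7 kN (gross-section yield governs)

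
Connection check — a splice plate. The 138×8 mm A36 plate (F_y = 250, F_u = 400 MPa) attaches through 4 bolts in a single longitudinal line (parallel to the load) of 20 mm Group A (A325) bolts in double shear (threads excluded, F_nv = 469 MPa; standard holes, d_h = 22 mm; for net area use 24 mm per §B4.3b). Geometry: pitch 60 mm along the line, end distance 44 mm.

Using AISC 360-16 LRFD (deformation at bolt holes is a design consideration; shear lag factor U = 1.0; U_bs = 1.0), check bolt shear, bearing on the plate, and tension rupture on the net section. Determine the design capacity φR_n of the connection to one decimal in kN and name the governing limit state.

273.6 kN (net-section rupture governs)

Bolt shear: A_b = π(20)²/4 = 314.16 mm². φR_n = 0.75 × 469 × 314.16 × 4 × 2 = 884.0 kN.
Bearing (8 mm plate, F_u = 400 MPa): end bolts L_c = 44 − 22/2 = 33, R_n = min(1.2×33×8×400, 2.4×20×8×400) = 126.72 kN/bolt; interior L_c = 60 − 22 = 38, R_n = 145.92 kN/bolt. φR_n = 0.75 × (1×126.72 + 3×145.92) = 423.4 kN.
Tension rupture (net): A_n = (138 − 1×24)×8 = 912 mm² (U = 1.0, A_e = A_n). φR_n = 0.75 × 400 × 912 = 273.6 kN.
Governing: min(884.0, 423.4, 273.6) = 273.6 kN → net-section rupture.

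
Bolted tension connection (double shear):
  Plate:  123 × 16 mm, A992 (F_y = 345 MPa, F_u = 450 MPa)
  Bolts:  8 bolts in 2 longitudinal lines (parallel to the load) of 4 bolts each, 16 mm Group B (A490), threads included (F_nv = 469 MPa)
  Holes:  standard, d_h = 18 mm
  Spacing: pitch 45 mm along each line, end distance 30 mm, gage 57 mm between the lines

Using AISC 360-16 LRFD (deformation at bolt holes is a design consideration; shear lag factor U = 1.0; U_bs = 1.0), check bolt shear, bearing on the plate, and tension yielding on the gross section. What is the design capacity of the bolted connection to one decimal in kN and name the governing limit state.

611.1 kN (gross-section yield governs)

Bolt shear: A_b = π(16)²/4 = 201.06 mm². φR_n = 0.75 × 469 × 201.06 × 8 × 2 = 1131.6 kN.
Bearing (16 mm plate, F_u = 450 MPa): end bolts L_c = 30 − 18/2 = 21, R_n = min(1.2×21×16×450, 2.4×16×16×450) = 181.44 kN/bolt; interior L_c = 45 − 18 = 27, R_n = 233.28 kN/bolt. φR_n = 0.75 × (2×181.44 + 6×233.28) = 1321.9 kN.
Tension yield (gross): A_g = 123×16 = 1968 mm². φR_n = 0.90 × 345 × 1968 = 611.1 kN.
Governing: min(1131.6, 1321.9, 611.1) = 611.1 kN → gross-section yield.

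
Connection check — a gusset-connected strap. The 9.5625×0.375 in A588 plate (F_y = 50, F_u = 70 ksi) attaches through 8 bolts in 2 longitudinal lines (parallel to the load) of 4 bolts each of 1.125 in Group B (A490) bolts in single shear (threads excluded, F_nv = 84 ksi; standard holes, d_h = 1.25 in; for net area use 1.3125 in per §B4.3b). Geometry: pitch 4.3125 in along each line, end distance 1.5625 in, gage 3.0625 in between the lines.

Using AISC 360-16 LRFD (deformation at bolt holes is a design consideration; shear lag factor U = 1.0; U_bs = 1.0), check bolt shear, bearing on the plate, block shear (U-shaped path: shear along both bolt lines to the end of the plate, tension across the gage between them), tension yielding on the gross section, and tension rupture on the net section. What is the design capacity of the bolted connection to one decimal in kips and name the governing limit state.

Bolt shear: A_b = π(1.125)²/4 = 0.99402 in². φR_n = 0.75 × 84 × 0.99402 × 8 × 1 = 501.0 kips.
Bearing (0.375 in plate, F_u = 70 ksi): end bolts L_c = 1.5625 − 1.25/2 = 0.9375, R_n = min(1.2×0.9375×0.375×70, 2.4×1.125×0.375×70) = 29.531 kips/bolt; interior L_c = 4.3125 − 1.25 = 3.0625, R_n = 70.875 kips/bolt. φR_n = 0.75 × (2×29.531 + 6×70.875) = 363.2 kips.
Block shear: shear path 2×[1.5625+3×4.3125] = 2×14.5 in, A_gv = 10.875, A_nv = 2×(14.5 − 3.5×1.3125)×0.375 = 7.4297 in²; tension across gage: (3.0625 − 1×1.3125)×0.375 = 0.65625 in². R_n = min(0.6×70×7.4297, 0.6×50×10.875) + 1.0×70×0.65625 = min(312.05, 326.25) + 45.938 = 357.99 kips. φR_n = 0.75 × 357.99 = 268.5 kips.
Tension yield (gross): A_g = 9.5625×0.375 = 3.5859 in². φR_n = 0.90 × 50 × 3.5859 = 161.4 kips.
Tension rupture (net): A_n = (9.5625 − 2×1.3125)×0.375 = 2.6016 in² (U = 1.0, A_e = A_n). φR_n = 0.75 × 70 × 2.6016 = 136.6 kips.
Governing: min(501.0, 363.2, 268.5, 161.4, 136.6) = 136.6 kips → net-section rupture.

136.6 kips (net-section rupture governs)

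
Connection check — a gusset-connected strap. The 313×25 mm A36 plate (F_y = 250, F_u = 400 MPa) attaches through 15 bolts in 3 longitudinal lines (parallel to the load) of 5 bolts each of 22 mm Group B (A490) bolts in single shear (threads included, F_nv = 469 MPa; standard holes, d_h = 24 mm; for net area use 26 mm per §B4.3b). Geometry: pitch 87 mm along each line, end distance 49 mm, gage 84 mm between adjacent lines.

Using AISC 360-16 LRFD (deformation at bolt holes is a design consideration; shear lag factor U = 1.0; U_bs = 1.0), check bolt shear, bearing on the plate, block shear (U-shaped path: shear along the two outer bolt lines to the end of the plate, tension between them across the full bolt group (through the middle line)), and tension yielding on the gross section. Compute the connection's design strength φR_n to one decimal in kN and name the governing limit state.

1760.6 kN (gross-section yield governs)

Bolt shear: A_b = π(22)²/4 = 380.13 mm². φR_n = 0.75 × 469 × 380.13 × 15 × 1 = 2005.7 kN.
Bearing (25 mm plate, F_u = 400 MPa): end bolts L_c = 49 − 24/2 = 37, R_n = min(1.2×37×25×400, 2.4×22×25×400) = 444 kN/bolt; interior L_c = 87 − 24 = 63, R_n = 528 kN/bolt. φR_n = 0.75 × (3×444 + 12×528) = 5751.0 kN.
Block shear: shear path 2×[49+4×87] = 2×397 mm, A_gv = 19850, A_nv = 2×(397 − 4.5×26)×25 = 14000 mm²; tension across gage: (168 − 2×26)×25 = 2900 mm². R_n = min(0.6×400×14000, 0.6×250×19850) + 1.0×400×2900 = min(3360, 2977.5) + 1160 = 4137.5 kN. φR_n = 0.75 × 4137.5 = 3103.1 kN.
Tension yield (gross): A_g = 313×25 = 7825 mm². φR_n = 0.90 × 250 × 7825 = 1760.6 kN.
Governing: min(2005.7, 5751.0, 3103.1, 1760.6) = 1760.6 kN → gross-section yield.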